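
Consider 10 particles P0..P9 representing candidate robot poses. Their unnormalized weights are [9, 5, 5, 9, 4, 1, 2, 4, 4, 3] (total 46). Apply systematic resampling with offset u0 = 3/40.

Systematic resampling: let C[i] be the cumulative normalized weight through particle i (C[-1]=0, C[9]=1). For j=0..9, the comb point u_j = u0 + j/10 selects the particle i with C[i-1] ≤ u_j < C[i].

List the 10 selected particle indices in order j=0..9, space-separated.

C = [9/46, 7/23, 19/46, 14/23, 16/23, 33/46, 35/46, 39/46, 43/46, 1]
j=0: u_0=3/40 ∈ [0, 9/46) → index 0
j=1: u_1=7/40 ∈ [0, 9/46) → index 0
j=2: u_2=11/40 ∈ [9/46, 7/23) → index 1
j=3: u_3=3/8 ∈ [7/23, 19/46) → index 2
j=4: u_4=19/40 ∈ [19/46, 14/23) → index 3
j=5: u_5=23/40 ∈ [19/46, 14/23) → index 3
j=6: u_6=27/40 ∈ [14/23, 16/23) → index 4
j=7: u_7=31/40 ∈ [35/46, 39/46) → index 7
j=8: u_8=7/8 ∈ [39/46, 43/46) → index 8
j=9: u_9=39/40 ∈ [43/46, 1) → index 9

0 0 1 2 3 3 4 7 8 9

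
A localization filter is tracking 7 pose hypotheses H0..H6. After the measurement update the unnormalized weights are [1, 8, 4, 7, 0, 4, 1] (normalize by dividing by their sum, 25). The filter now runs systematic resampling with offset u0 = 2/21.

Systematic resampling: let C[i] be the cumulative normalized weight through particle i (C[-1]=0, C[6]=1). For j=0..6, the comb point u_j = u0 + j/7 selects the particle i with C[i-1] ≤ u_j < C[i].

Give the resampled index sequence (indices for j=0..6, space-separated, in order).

1 1 2 3 3 5 5

C = [1/25, 9/25, 13/25, 4/5, 4/5, 24/25, 1]
j=0: u_0=2/21 ∈ [1/25, 9/25) → index 1
j=1: u_1=5/21 ∈ [1/25, 9/25) → index 1
j=2: u_2=8/21 ∈ [9/25, 13/25) → index 2
j=3: u_3=11/21 ∈ [13/25, 4/5) → index 3
j=4: u_4=2/3 ∈ [13/25, 4/5) → index 3
j=5: u_5=17/21 ∈ [4/5, 24/25) → index 5
j=6: u_6=20/21 ∈ [4/5, 24/25) → index 5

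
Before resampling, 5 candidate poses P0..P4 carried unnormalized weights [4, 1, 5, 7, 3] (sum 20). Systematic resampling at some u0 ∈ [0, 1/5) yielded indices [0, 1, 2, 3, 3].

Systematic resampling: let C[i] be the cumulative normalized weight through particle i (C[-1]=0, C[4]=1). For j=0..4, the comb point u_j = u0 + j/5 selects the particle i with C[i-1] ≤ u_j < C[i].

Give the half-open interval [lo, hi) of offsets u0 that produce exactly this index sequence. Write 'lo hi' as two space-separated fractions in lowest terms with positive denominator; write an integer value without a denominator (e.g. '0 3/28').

C = [1/5, 1/4, 1/2, 17/20, 1]
j=0 picked index 0: u0 ∈ [0, 1/5)
j=1 picked index 1: u0 ∈ [0, 1/20)
j=2 picked index 2: u0 ∈ [-3/20, 1/10)
j=3 picked index 3: u0 ∈ [-1/10, 1/4)
j=4 picked index 3: u0 ∈ [-3/10, 1/20)
intersection: [0, 1/20)

0 1/20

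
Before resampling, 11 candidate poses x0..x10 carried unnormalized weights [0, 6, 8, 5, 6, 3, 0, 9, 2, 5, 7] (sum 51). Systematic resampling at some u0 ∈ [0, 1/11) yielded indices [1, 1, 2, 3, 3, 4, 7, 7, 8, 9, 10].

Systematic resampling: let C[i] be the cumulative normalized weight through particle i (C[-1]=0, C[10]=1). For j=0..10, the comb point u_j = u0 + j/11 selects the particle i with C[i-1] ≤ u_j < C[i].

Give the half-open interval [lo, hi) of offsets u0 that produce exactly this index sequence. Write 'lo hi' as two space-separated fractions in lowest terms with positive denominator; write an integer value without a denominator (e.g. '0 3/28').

C = [0, 2/17, 14/51, 19/51, 25/51, 28/51, 28/51, 37/51, 13/17, 44/51, 1]
j=0 picked index 1: u0 ∈ [0, 2/17)
j=1 picked index 1: u0 ∈ [-1/11, 5/187)
j=2 picked index 2: u0 ∈ [-12/187, 52/561)
j=3 picked index 3: u0 ∈ [1/561, 56/561)
j=4 picked index 3: u0 ∈ [-50/561, 5/561)
j=5 picked index 4: u0 ∈ [-46/561, 20/561)
j=6 picked index 7: u0 ∈ [2/561, 101/561)
j=7 picked index 7: u0 ∈ [-49/561, 50/561)
j=8 picked index 8: u0 ∈ [-1/561, 7/187)
j=9 picked index 9: u0 ∈ [-10/187, 25/561)
j=10 picked index 10: u0 ∈ [-26/561, 1/11)
intersection: [2/561, 5/561)

2/561 5/561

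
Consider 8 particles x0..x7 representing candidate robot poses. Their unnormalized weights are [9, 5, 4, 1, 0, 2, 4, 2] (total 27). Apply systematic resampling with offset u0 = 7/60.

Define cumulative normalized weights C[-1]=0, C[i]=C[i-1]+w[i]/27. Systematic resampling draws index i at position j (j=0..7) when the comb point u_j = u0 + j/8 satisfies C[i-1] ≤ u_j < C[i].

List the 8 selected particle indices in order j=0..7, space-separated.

0 0 1 1 2 5 6 7

C = [1/3, 14/27, 2/3, 19/27, 19/27, 7/9, 25/27, 1]
j=0: u_0=7/60 ∈ [0, 1/3) → index 0
j=1: u_1=29/120 ∈ [0, 1/3) → index 0
j=2: u_2=11/30 ∈ [1/3, 14/27) → index 1
j=3: u_3=59/120 ∈ [1/3, 14/27) → index 1
j=4: u_4=37/60 ∈ [14/27, 2/3) → index 2
j=5: u_5=89/120 ∈ [19/27, 7/9) → index 5
j=6: u_6=13/15 ∈ [7/9, 25/27) → index 6
j=7: u_7=119/120 ∈ [25/27, 1) → index 7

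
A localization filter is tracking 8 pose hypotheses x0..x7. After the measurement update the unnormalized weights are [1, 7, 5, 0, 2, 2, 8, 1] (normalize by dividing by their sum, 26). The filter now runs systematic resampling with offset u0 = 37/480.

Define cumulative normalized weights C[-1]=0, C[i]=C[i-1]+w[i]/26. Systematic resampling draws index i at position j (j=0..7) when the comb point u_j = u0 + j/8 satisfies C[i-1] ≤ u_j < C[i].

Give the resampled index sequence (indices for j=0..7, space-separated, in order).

1 1 2 2 5 6 6 6

C = [1/26, 4/13, 1/2, 1/2, 15/26, 17/26, 25/26, 1]
j=0: u_0=37/480 ∈ [1/26, 4/13) → index 1
j=1: u_1=97/480 ∈ [1/26, 4/13) → index 1
j=2: u_2=157/480 ∈ [4/13, 1/2) → index 2
j=3: u_3=217/480 ∈ [4/13, 1/2) → index 2
j=4: u_4=277/480 ∈ [15/26, 17/26) → index 5
j=5: u_5=337/480 ∈ [17/26, 25/26) → index 6
j=6: u_6=397/480 ∈ [17/26, 25/26) → index 6
j=7: u_7=457/480 ∈ [17/26, 25/26) → index 6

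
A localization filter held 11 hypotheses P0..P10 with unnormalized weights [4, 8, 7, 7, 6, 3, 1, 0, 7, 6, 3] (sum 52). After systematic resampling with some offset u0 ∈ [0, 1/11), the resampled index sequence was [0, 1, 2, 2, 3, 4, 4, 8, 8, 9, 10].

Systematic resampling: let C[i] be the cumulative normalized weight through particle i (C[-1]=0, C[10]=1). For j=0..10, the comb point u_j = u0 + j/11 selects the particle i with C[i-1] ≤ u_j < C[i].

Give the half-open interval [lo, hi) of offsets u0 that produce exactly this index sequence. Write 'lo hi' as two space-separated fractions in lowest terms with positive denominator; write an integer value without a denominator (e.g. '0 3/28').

C = [1/13, 3/13, 19/52, 1/2, 8/13, 35/52, 9/13, 9/13, 43/52, 49/52, 1]
j=0 picked index 0: u0 ∈ [0, 1/13)
j=1 picked index 1: u0 ∈ [-2/143, 20/143)
j=2 picked index 2: u0 ∈ [7/143, 105/572)
j=3 picked index 2: u0 ∈ [-6/143, 53/572)
j=4 picked index 3: u0 ∈ [1/572, 3/22)
j=5 picked index 4: u0 ∈ [1/22, 23/143)
j=6 picked index 4: u0 ∈ [-1/22, 10/143)
j=7 picked index 8: u0 ∈ [8/143, 109/572)
j=8 picked index 8: u0 ∈ [-5/143, 57/572)
j=9 picked index 9: u0 ∈ [5/572, 71/572)
j=10 picked index 10: u0 ∈ [19/572, 1/11)
intersection: [8/143, 10/143)

8/143 10/143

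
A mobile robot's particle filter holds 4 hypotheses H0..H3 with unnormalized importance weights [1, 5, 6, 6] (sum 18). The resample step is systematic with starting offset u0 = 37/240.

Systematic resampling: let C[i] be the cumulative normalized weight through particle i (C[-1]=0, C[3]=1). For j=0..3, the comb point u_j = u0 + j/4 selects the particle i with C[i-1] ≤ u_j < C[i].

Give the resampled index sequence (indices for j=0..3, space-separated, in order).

1 2 2 3

C = [1/18, 1/3, 2/3, 1]
j=0: u_0=37/240 ∈ [1/18, 1/3) → index 1
j=1: u_1=97/240 ∈ [1/3, 2/3) → index 2
j=2: u_2=157/240 ∈ [1/3, 2/3) → index 2
j=3: u_3=217/240 ∈ [2/3, 1) → index 3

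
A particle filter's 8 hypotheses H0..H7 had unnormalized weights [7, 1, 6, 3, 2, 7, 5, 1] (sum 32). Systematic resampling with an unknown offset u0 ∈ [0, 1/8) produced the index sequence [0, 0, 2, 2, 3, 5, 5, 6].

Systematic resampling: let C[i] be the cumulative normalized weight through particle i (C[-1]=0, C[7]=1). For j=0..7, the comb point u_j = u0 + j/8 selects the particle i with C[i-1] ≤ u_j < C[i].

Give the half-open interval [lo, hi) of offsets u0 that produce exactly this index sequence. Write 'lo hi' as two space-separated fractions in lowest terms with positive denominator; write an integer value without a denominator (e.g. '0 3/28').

0 1/32

C = [7/32, 1/4, 7/16, 17/32, 19/32, 13/16, 31/32, 1]
j=0 picked index 0: u0 ∈ [0, 7/32)
j=1 picked index 0: u0 ∈ [-1/8, 3/32)
j=2 picked index 2: u0 ∈ [0, 3/16)
j=3 picked index 2: u0 ∈ [-1/8, 1/16)
j=4 picked index 3: u0 ∈ [-1/16, 1/32)
j=5 picked index 5: u0 ∈ [-1/32, 3/16)
j=6 picked index 5: u0 ∈ [-5/32, 1/16)
j=7 picked index 6: u0 ∈ [-1/16, 3/32)
intersection: [0, 1/32)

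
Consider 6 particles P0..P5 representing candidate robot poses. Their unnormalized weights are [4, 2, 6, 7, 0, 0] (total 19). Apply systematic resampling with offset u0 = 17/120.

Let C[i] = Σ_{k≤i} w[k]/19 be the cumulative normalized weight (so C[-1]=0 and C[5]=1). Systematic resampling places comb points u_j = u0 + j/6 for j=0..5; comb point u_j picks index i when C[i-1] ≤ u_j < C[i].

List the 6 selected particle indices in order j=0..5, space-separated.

0 1 2 3 3 3

C = [4/19, 6/19, 12/19, 1, 1, 1]
j=0: u_0=17/120 ∈ [0, 4/19) → index 0
j=1: u_1=37/120 ∈ [4/19, 6/19) → index 1
j=2: u_2=19/40 ∈ [6/19, 12/19) → index 2
j=3: u_3=77/120 ∈ [12/19, 1) → index 3
j=4: u_4=97/120 ∈ [12/19, 1) → index 3
j=5: u_5=39/40 ∈ [12/19, 1) → index 3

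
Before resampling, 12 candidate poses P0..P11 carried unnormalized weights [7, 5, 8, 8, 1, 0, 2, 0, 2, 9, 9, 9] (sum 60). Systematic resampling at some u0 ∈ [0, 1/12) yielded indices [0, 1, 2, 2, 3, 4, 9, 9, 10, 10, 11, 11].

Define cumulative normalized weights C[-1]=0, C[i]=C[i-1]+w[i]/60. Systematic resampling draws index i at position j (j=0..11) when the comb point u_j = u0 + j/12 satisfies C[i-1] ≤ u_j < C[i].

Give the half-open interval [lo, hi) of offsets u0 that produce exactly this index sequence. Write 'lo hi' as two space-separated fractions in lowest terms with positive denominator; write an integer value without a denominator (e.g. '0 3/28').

C = [7/60, 1/5, 1/3, 7/15, 29/60, 29/60, 31/60, 31/60, 11/20, 7/10, 17/20, 1]
j=0 picked index 0: u0 ∈ [0, 7/60)
j=1 picked index 1: u0 ∈ [1/30, 7/60)
j=2 picked index 2: u0 ∈ [1/30, 1/6)
j=3 picked index 2: u0 ∈ [-1/20, 1/12)
j=4 picked index 3: u0 ∈ [0, 2/15)
j=5 picked index 4: u0 ∈ [1/20, 1/15)
j=6 picked index 9: u0 ∈ [1/20, 1/5)
j=7 picked index 9: u0 ∈ [-1/30, 7/60)
j=8 picked index 10: u0 ∈ [1/30, 11/60)
j=9 picked index 10: u0 ∈ [-1/20, 1/10)
j=10 picked index 11: u0 ∈ [1/60, 1/6)
j=11 picked index 11: u0 ∈ [-1/15, 1/12)
intersection: [1/20, 1/15)

1/20 1/15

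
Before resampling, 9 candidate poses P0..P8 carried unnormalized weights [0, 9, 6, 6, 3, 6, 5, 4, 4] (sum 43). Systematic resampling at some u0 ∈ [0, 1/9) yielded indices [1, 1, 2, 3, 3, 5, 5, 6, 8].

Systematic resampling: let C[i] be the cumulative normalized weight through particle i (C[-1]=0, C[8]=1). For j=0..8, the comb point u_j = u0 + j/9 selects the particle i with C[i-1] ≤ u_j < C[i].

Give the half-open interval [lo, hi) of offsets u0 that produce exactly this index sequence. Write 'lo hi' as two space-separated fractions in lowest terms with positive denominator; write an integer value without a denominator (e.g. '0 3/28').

7/387 4/129

C = [0, 9/43, 15/43, 21/43, 24/43, 30/43, 35/43, 39/43, 1]
j=0 picked index 1: u0 ∈ [0, 9/43)
j=1 picked index 1: u0 ∈ [-1/9, 38/387)
j=2 picked index 2: u0 ∈ [-5/387, 49/387)
j=3 picked index 3: u0 ∈ [2/129, 20/129)
j=4 picked index 3: u0 ∈ [-37/387, 17/387)
j=5 picked index 5: u0 ∈ [1/387, 55/387)
j=6 picked index 5: u0 ∈ [-14/129, 4/129)
j=7 picked index 6: u0 ∈ [-31/387, 14/387)
j=8 picked index 8: u0 ∈ [7/387, 1/9)
intersection: [7/387, 4/129)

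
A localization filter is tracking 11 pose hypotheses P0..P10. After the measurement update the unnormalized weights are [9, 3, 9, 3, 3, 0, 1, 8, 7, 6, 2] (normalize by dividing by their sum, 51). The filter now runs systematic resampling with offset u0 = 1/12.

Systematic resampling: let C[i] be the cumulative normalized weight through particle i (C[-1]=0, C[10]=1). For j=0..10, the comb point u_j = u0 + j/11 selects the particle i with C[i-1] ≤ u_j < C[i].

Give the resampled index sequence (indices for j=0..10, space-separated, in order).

0 0 2 2 3 6 7 8 8 9 10

C = [3/17, 4/17, 7/17, 8/17, 9/17, 9/17, 28/51, 12/17, 43/51, 49/51, 1]
j=0: u_0=1/12 ∈ [0, 3/17) → index 0
j=1: u_1=23/132 ∈ [0, 3/17) → index 0
j=2: u_2=35/132 ∈ [4/17, 7/17) → index 2
j=3: u_3=47/132 ∈ [4/17, 7/17) → index 2
j=4: u_4=59/132 ∈ [7/17, 8/17) → index 3
j=5: u_5=71/132 ∈ [9/17, 28/51) → index 6
j=6: u_6=83/132 ∈ [28/51, 12/17) → index 7
j=7: u_7=95/132 ∈ [12/17, 43/51) → index 8
j=8: u_8=107/132 ∈ [12/17, 43/51) → index 8
j=9: u_9=119/132 ∈ [43/51, 49/51) → index 9
j=10: u_10=131/132 ∈ [49/51, 1) → index 10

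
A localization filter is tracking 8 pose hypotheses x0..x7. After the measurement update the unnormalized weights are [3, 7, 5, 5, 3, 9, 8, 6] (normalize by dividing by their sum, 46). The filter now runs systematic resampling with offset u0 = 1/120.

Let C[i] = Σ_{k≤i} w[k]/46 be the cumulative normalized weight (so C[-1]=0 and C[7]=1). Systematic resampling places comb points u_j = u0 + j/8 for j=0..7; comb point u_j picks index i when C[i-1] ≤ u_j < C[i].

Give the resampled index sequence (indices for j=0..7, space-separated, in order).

C = [3/46, 5/23, 15/46, 10/23, 1/2, 16/23, 20/23, 1]
j=0: u_0=1/120 ∈ [0, 3/46) → index 0
j=1: u_1=2/15 ∈ [3/46, 5/23) → index 1
j=2: u_2=31/120 ∈ [5/23, 15/46) → index 2
j=3: u_3=23/60 ∈ [15/46, 10/23) → index 3
j=4: u_4=61/120 ∈ [1/2, 16/23) → index 5
j=5: u_5=19/30 ∈ [1/2, 16/23) → index 5
j=6: u_6=91/120 ∈ [16/23, 20/23) → index 6
j=7: u_7=53/60 ∈ [20/23, 1) → index 7

0 1 2 3 5 5 6 7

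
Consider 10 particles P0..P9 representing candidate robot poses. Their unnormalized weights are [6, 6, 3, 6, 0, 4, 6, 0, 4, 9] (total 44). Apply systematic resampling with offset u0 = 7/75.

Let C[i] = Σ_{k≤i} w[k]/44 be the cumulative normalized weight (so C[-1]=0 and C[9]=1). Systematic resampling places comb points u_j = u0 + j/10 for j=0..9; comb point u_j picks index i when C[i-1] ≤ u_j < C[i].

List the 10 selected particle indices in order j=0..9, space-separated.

0 1 2 3 5 6 6 8 9 9

C = [3/22, 3/11, 15/44, 21/44, 21/44, 25/44, 31/44, 31/44, 35/44, 1]
j=0: u_0=7/75 ∈ [0, 3/22) → index 0
j=1: u_1=29/150 ∈ [3/22, 3/11) → index 1
j=2: u_2=22/75 ∈ [3/11, 15/44) → index 2
j=3: u_3=59/150 ∈ [15/44, 21/44) → index 3
j=4: u_4=37/75 ∈ [21/44, 25/44) → index 5
j=5: u_5=89/150 ∈ [25/44, 31/44) → index 6
j=6: u_6=52/75 ∈ [25/44, 31/44) → index 6
j=7: u_7=119/150 ∈ [31/44, 35/44) → index 8
j=8: u_8=67/75 ∈ [35/44, 1) → index 9
j=9: u_9=149/150 ∈ [35/44, 1) → index 9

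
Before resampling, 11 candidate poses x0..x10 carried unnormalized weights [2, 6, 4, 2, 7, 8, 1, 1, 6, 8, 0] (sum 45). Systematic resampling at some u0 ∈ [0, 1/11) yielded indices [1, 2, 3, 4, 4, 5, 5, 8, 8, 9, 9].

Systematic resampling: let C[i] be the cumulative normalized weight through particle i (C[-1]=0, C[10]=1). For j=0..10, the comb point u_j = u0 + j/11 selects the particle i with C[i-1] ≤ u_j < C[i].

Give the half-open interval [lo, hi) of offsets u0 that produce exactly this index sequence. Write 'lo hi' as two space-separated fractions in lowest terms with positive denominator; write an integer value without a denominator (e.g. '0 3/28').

43/495 1/11

C = [2/45, 8/45, 4/15, 14/45, 7/15, 29/45, 2/3, 31/45, 37/45, 1, 1]
j=0 picked index 1: u0 ∈ [2/45, 8/45)
j=1 picked index 2: u0 ∈ [43/495, 29/165)
j=2 picked index 3: u0 ∈ [14/165, 64/495)
j=3 picked index 4: u0 ∈ [19/495, 32/165)
j=4 picked index 4: u0 ∈ [-26/495, 17/165)
j=5 picked index 5: u0 ∈ [2/165, 94/495)
j=6 picked index 5: u0 ∈ [-13/165, 49/495)
j=7 picked index 8: u0 ∈ [26/495, 92/495)
j=8 picked index 8: u0 ∈ [-19/495, 47/495)
j=9 picked index 9: u0 ∈ [2/495, 2/11)
j=10 picked index 9: u0 ∈ [-43/495, 1/11)
intersection: [43/495, 1/11)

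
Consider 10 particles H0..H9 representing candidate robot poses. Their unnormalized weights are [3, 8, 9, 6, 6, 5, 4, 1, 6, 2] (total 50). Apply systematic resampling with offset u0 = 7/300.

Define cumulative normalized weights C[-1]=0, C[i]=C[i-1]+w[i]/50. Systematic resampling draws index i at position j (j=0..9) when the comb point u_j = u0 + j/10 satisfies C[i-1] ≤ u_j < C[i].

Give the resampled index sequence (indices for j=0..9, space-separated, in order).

C = [3/50, 11/50, 2/5, 13/25, 16/25, 37/50, 41/50, 21/25, 24/25, 1]
j=0: u_0=7/300 ∈ [0, 3/50) → index 0
j=1: u_1=37/300 ∈ [3/50, 11/50) → index 1
j=2: u_2=67/300 ∈ [11/50, 2/5) → index 2
j=3: u_3=97/300 ∈ [11/50, 2/5) → index 2
j=4: u_4=127/300 ∈ [2/5, 13/25) → index 3
j=5: u_5=157/300 ∈ [13/25, 16/25) → index 4
j=6: u_6=187/300 ∈ [13/25, 16/25) → index 4
j=7: u_7=217/300 ∈ [16/25, 37/50) → index 5
j=8: u_8=247/300 ∈ [41/50, 21/25) → index 7
j=9: u_9=277/300 ∈ [21/25, 24/25) → index 8

0 1 2 2 3 4 4 5 7 8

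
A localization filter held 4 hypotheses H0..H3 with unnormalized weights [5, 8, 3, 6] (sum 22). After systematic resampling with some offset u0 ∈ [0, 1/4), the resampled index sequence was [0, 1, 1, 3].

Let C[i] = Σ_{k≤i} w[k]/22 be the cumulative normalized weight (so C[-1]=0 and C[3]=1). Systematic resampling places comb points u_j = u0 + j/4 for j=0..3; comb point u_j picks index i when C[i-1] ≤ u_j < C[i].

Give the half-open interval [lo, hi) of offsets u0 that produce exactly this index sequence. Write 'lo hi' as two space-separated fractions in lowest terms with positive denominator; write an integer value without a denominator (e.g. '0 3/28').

0 1/11

C = [5/22, 13/22, 8/11, 1]
j=0 picked index 0: u0 ∈ [0, 5/22)
j=1 picked index 1: u0 ∈ [-1/44, 15/44)
j=2 picked index 1: u0 ∈ [-3/11, 1/11)
j=3 picked index 3: u0 ∈ [-1/44, 1/4)
intersection: [0, 1/11)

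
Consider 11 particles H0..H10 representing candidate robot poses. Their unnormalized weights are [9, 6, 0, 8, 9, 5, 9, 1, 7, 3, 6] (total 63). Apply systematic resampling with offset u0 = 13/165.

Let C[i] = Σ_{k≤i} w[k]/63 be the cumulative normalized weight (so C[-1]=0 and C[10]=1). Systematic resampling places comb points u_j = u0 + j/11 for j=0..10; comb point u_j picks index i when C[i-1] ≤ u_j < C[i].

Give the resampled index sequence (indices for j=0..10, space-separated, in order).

C = [1/7, 5/21, 5/21, 23/63, 32/63, 37/63, 46/63, 47/63, 6/7, 19/21, 1]
j=0: u_0=13/165 ∈ [0, 1/7) → index 0
j=1: u_1=28/165 ∈ [1/7, 5/21) → index 1
j=2: u_2=43/165 ∈ [5/21, 23/63) → index 3
j=3: u_3=58/165 ∈ [5/21, 23/63) → index 3
j=4: u_4=73/165 ∈ [23/63, 32/63) → index 4
j=5: u_5=8/15 ∈ [32/63, 37/63) → index 5
j=6: u_6=103/165 ∈ [37/63, 46/63) → index 6
j=7: u_7=118/165 ∈ [37/63, 46/63) → index 6
j=8: u_8=133/165 ∈ [47/63, 6/7) → index 8
j=9: u_9=148/165 ∈ [6/7, 19/21) → index 9
j=10: u_10=163/165 ∈ [19/21, 1) → index 10

0 1 3 3 4 5 6 6 8 9 10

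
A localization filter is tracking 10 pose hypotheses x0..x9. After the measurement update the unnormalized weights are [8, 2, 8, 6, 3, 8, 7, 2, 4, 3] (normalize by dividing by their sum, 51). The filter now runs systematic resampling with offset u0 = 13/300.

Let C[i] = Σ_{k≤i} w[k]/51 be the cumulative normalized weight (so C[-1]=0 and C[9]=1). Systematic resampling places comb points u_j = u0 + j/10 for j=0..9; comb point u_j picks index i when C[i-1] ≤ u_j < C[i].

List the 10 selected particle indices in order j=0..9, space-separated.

C = [8/51, 10/51, 6/17, 8/17, 9/17, 35/51, 14/17, 44/51, 16/17, 1]
j=0: u_0=13/300 ∈ [0, 8/51) → index 0
j=1: u_1=43/300 ∈ [0, 8/51) → index 0
j=2: u_2=73/300 ∈ [10/51, 6/17) → index 2
j=3: u_3=103/300 ∈ [10/51, 6/17) → index 2
j=4: u_4=133/300 ∈ [6/17, 8/17) → index 3
j=5: u_5=163/300 ∈ [9/17, 35/51) → index 5
j=6: u_6=193/300 ∈ [9/17, 35/51) → index 5
j=7: u_7=223/300 ∈ [35/51, 14/17) → index 6
j=8: u_8=253/300 ∈ [14/17, 44/51) → index 7
j=9: u_9=283/300 ∈ [16/17, 1) → index 9

0 0 2 2 3 5 5 6 7 9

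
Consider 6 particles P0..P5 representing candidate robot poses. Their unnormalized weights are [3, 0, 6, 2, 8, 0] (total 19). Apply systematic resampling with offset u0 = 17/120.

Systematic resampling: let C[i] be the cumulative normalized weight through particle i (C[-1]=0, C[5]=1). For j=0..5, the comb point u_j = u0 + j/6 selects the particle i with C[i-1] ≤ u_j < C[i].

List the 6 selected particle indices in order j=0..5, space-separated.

C = [3/19, 3/19, 9/19, 11/19, 1, 1]
j=0: u_0=17/120 ∈ [0, 3/19) → index 0
j=1: u_1=37/120 ∈ [3/19, 9/19) → index 2
j=2: u_2=19/40 ∈ [9/19, 11/19) → index 3
j=3: u_3=77/120 ∈ [11/19, 1) → index 4
j=4: u_4=97/120 ∈ [11/19, 1) → index 4
j=5: u_5=39/40 ∈ [11/19, 1) → index 4

0 2 3 4 4 4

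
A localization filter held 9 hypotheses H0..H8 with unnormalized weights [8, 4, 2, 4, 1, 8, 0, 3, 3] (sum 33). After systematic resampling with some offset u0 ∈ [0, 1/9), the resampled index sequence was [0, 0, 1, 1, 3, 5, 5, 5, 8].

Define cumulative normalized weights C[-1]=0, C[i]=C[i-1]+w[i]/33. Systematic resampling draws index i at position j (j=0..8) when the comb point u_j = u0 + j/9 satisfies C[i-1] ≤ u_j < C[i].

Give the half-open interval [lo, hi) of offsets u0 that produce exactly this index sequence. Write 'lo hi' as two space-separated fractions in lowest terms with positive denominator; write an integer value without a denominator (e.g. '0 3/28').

C = [8/33, 4/11, 14/33, 6/11, 19/33, 9/11, 9/11, 10/11, 1]
j=0 picked index 0: u0 ∈ [0, 8/33)
j=1 picked index 0: u0 ∈ [-1/9, 13/99)
j=2 picked index 1: u0 ∈ [2/99, 14/99)
j=3 picked index 1: u0 ∈ [-1/11, 1/33)
j=4 picked index 3: u0 ∈ [-2/99, 10/99)
j=5 picked index 5: u0 ∈ [2/99, 26/99)
j=6 picked index 5: u0 ∈ [-1/11, 5/33)
j=7 picked index 5: u0 ∈ [-20/99, 4/99)
j=8 picked index 8: u0 ∈ [2/99, 1/9)
intersection: [2/99, 1/33)

2/99 1/33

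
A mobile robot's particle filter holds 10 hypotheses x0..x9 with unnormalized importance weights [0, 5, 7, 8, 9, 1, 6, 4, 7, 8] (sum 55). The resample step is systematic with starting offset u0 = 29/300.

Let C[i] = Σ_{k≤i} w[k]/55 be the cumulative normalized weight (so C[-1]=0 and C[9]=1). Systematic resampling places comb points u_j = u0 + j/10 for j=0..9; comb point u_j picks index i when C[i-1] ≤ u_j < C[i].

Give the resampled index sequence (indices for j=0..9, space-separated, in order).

C = [0, 1/11, 12/55, 4/11, 29/55, 6/11, 36/55, 8/11, 47/55, 1]
j=0: u_0=29/300 ∈ [1/11, 12/55) → index 2
j=1: u_1=59/300 ∈ [1/11, 12/55) → index 2
j=2: u_2=89/300 ∈ [12/55, 4/11) → index 3
j=3: u_3=119/300 ∈ [4/11, 29/55) → index 4
j=4: u_4=149/300 ∈ [4/11, 29/55) → index 4
j=5: u_5=179/300 ∈ [6/11, 36/55) → index 6
j=6: u_6=209/300 ∈ [36/55, 8/11) → index 7
j=7: u_7=239/300 ∈ [8/11, 47/55) → index 8
j=8: u_8=269/300 ∈ [47/55, 1) → index 9
j=9: u_9=299/300 ∈ [47/55, 1) → index 9

2 2 3 4 4 6 7 8 9 9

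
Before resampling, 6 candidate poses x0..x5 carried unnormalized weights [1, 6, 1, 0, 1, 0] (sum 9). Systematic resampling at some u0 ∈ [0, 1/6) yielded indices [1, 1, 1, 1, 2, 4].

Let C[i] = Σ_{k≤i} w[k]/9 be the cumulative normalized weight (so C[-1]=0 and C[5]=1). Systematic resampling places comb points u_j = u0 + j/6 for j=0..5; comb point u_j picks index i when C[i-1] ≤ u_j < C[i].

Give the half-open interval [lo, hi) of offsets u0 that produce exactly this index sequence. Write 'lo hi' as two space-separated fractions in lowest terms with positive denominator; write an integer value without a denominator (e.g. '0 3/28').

C = [1/9, 7/9, 8/9, 8/9, 1, 1]
j=0 picked index 1: u0 ∈ [1/9, 7/9)
j=1 picked index 1: u0 ∈ [-1/18, 11/18)
j=2 picked index 1: u0 ∈ [-2/9, 4/9)
j=3 picked index 1: u0 ∈ [-7/18, 5/18)
j=4 picked index 2: u0 ∈ [1/9, 2/9)
j=5 picked index 4: u0 ∈ [1/18, 1/6)
intersection: [1/9, 1/6)

1/9 1/6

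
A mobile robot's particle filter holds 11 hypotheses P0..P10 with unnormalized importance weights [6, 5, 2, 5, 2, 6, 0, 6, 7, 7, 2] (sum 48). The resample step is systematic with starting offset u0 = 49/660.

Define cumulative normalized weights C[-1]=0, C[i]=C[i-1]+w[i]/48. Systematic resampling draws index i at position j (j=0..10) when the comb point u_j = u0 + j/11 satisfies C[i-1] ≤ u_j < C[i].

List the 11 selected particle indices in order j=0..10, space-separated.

C = [1/8, 11/48, 13/48, 3/8, 5/12, 13/24, 13/24, 2/3, 13/16, 23/24, 1]
j=0: u_0=49/660 ∈ [0, 1/8) → index 0
j=1: u_1=109/660 ∈ [1/8, 11/48) → index 1
j=2: u_2=169/660 ∈ [11/48, 13/48) → index 2
j=3: u_3=229/660 ∈ [13/48, 3/8) → index 3
j=4: u_4=289/660 ∈ [5/12, 13/24) → index 5
j=5: u_5=349/660 ∈ [5/12, 13/24) → index 5
j=6: u_6=409/660 ∈ [13/24, 2/3) → index 7
j=7: u_7=469/660 ∈ [2/3, 13/16) → index 8
j=8: u_8=529/660 ∈ [2/3, 13/16) → index 8
j=9: u_9=589/660 ∈ [13/16, 23/24) → index 9
j=10: u_10=59/60 ∈ [23/24, 1) → index 10

0 1 2 3 5 5 7 8 8 9 10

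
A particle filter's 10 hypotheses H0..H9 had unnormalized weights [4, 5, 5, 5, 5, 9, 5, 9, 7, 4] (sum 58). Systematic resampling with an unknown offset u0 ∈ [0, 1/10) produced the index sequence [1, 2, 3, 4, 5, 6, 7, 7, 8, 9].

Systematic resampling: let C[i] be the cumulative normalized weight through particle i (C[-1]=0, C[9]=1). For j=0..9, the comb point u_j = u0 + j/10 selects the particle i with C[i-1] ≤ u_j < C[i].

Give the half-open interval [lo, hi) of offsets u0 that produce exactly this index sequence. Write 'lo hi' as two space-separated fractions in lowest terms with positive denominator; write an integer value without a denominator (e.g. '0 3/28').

2/29 1/10

C = [2/29, 9/58, 7/29, 19/58, 12/29, 33/58, 19/29, 47/58, 27/29, 1]
j=0 picked index 1: u0 ∈ [2/29, 9/58)
j=1 picked index 2: u0 ∈ [8/145, 41/290)
j=2 picked index 3: u0 ∈ [6/145, 37/290)
j=3 picked index 4: u0 ∈ [4/145, 33/290)
j=4 picked index 5: u0 ∈ [2/145, 49/290)
j=5 picked index 6: u0 ∈ [2/29, 9/58)
j=6 picked index 7: u0 ∈ [8/145, 61/290)
j=7 picked index 7: u0 ∈ [-13/290, 16/145)
j=8 picked index 8: u0 ∈ [3/290, 19/145)
j=9 picked index 9: u0 ∈ [9/290, 1/10)
intersection: [2/29, 1/10)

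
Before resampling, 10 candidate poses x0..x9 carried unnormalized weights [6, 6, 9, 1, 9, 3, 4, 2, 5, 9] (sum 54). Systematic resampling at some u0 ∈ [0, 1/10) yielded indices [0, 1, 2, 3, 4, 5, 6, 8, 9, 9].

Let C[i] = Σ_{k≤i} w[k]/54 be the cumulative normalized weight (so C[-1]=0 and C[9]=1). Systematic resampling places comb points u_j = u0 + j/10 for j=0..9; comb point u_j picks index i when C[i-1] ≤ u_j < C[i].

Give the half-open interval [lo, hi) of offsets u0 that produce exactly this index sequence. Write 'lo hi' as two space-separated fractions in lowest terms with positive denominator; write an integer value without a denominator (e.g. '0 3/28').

C = [1/9, 2/9, 7/18, 11/27, 31/54, 17/27, 19/27, 20/27, 5/6, 1]
j=0 picked index 0: u0 ∈ [0, 1/9)
j=1 picked index 1: u0 ∈ [1/90, 11/90)
j=2 picked index 2: u0 ∈ [1/45, 17/90)
j=3 picked index 3: u0 ∈ [4/45, 29/270)
j=4 picked index 4: u0 ∈ [1/135, 47/270)
j=5 picked index 5: u0 ∈ [2/27, 7/54)
j=6 picked index 6: u0 ∈ [4/135, 14/135)
j=7 picked index 8: u0 ∈ [11/270, 2/15)
j=8 picked index 9: u0 ∈ [1/30, 1/5)
j=9 picked index 9: u0 ∈ [-1/15, 1/10)
intersection: [4/45, 1/10)

4/45 1/10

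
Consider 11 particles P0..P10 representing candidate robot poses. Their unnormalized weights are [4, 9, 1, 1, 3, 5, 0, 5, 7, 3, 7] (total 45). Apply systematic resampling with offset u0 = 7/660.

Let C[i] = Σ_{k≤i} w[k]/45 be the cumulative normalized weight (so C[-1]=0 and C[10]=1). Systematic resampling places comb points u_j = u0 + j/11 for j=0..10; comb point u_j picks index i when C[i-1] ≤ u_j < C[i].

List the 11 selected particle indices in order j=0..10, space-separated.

0 1 1 1 4 5 7 8 8 9 10

C = [4/45, 13/45, 14/45, 1/3, 2/5, 23/45, 23/45, 28/45, 7/9, 38/45, 1]
j=0: u_0=7/660 ∈ [0, 4/45) → index 0
j=1: u_1=67/660 ∈ [4/45, 13/45) → index 1
j=2: u_2=127/660 ∈ [4/45, 13/45) → index 1
j=3: u_3=17/60 ∈ [4/45, 13/45) → index 1
j=4: u_4=247/660 ∈ [1/3, 2/5) → index 4
j=5: u_5=307/660 ∈ [2/5, 23/45) → index 5
j=6: u_6=367/660 ∈ [23/45, 28/45) → index 7
j=7: u_7=427/660 ∈ [28/45, 7/9) → index 8
j=8: u_8=487/660 ∈ [28/45, 7/9) → index 8
j=9: u_9=547/660 ∈ [7/9, 38/45) → index 9
j=10: u_10=607/660 ∈ [38/45, 1) → index 10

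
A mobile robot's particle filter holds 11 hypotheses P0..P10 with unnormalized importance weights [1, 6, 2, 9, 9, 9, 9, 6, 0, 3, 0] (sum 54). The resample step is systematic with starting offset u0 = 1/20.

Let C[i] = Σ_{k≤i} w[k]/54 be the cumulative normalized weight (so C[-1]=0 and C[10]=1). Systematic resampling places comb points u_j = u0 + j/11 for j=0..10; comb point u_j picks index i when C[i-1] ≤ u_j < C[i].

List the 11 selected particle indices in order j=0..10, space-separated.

C = [1/54, 7/54, 1/6, 1/3, 1/2, 2/3, 5/6, 17/18, 17/18, 1, 1]
j=0: u_0=1/20 ∈ [1/54, 7/54) → index 1
j=1: u_1=31/220 ∈ [7/54, 1/6) → index 2
j=2: u_2=51/220 ∈ [1/6, 1/3) → index 3
j=3: u_3=71/220 ∈ [1/6, 1/3) → index 3
j=4: u_4=91/220 ∈ [1/3, 1/2) → index 4
j=5: u_5=111/220 ∈ [1/2, 2/3) → index 5
j=6: u_6=131/220 ∈ [1/2, 2/3) → index 5
j=7: u_7=151/220 ∈ [2/3, 5/6) → index 6
j=8: u_8=171/220 ∈ [2/3, 5/6) → index 6
j=9: u_9=191/220 ∈ [5/6, 17/18) → index 7
j=10: u_10=211/220 ∈ [17/18, 1) → index 9

1 2 3 3 4 5 5 6 6 7 9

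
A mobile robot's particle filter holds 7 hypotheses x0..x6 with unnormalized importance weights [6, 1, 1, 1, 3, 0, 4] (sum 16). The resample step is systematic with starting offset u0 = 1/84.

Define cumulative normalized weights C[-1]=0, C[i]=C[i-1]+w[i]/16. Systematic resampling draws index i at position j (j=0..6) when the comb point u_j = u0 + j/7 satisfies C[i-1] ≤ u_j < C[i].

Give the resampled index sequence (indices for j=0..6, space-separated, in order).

0 0 0 2 4 4 6

C = [3/8, 7/16, 1/2, 9/16, 3/4, 3/4, 1]
j=0: u_0=1/84 ∈ [0, 3/8) → index 0
j=1: u_1=13/84 ∈ [0, 3/8) → index 0
j=2: u_2=25/84 ∈ [0, 3/8) → index 0
j=3: u_3=37/84 ∈ [7/16, 1/2) → index 2
j=4: u_4=7/12 ∈ [9/16, 3/4) → index 4
j=5: u_5=61/84 ∈ [9/16, 3/4) → index 4
j=6: u_6=73/84 ∈ [3/4, 1) → index 6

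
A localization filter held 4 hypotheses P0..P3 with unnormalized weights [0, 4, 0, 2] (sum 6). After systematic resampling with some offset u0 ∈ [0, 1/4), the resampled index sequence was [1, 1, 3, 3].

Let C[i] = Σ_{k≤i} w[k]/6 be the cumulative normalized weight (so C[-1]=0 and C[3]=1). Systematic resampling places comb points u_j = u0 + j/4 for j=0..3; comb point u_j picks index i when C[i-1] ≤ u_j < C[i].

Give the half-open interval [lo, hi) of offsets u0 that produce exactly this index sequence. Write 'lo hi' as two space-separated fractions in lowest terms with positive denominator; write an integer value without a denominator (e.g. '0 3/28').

1/6 1/4

C = [0, 2/3, 2/3, 1]
j=0 picked index 1: u0 ∈ [0, 2/3)
j=1 picked index 1: u0 ∈ [-1/4, 5/12)
j=2 picked index 3: u0 ∈ [1/6, 1/2)
j=3 picked index 3: u0 ∈ [-1/12, 1/4)
intersection: [1/6, 1/4)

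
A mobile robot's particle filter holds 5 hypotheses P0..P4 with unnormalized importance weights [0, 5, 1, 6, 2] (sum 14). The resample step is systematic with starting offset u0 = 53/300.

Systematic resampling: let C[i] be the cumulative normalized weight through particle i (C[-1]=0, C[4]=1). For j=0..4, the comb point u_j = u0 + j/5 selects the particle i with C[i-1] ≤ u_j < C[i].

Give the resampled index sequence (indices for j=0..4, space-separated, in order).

C = [0, 5/14, 3/7, 6/7, 1]
j=0: u_0=53/300 ∈ [0, 5/14) → index 1
j=1: u_1=113/300 ∈ [5/14, 3/7) → index 2
j=2: u_2=173/300 ∈ [3/7, 6/7) → index 3
j=3: u_3=233/300 ∈ [3/7, 6/7) → index 3
j=4: u_4=293/300 ∈ [6/7, 1) → index 4

1 2 3 3 4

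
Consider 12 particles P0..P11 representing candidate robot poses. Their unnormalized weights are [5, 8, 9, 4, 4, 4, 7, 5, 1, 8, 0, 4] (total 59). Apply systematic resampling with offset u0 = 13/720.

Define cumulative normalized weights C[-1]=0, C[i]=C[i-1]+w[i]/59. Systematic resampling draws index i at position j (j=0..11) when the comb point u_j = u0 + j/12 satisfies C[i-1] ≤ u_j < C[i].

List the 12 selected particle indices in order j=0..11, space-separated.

C = [5/59, 13/59, 22/59, 26/59, 30/59, 34/59, 41/59, 46/59, 47/59, 55/59, 55/59, 1]
j=0: u_0=13/720 ∈ [0, 5/59) → index 0
j=1: u_1=73/720 ∈ [5/59, 13/59) → index 1
j=2: u_2=133/720 ∈ [5/59, 13/59) → index 1
j=3: u_3=193/720 ∈ [13/59, 22/59) → index 2
j=4: u_4=253/720 ∈ [13/59, 22/59) → index 2
j=5: u_5=313/720 ∈ [22/59, 26/59) → index 3
j=6: u_6=373/720 ∈ [30/59, 34/59) → index 5
j=7: u_7=433/720 ∈ [34/59, 41/59) → index 6
j=8: u_8=493/720 ∈ [34/59, 41/59) → index 6
j=9: u_9=553/720 ∈ [41/59, 46/59) → index 7
j=10: u_10=613/720 ∈ [47/59, 55/59) → index 9
j=11: u_11=673/720 ∈ [55/59, 1) → index 11

0 1 1 2 2 3 5 6 6 7 9 11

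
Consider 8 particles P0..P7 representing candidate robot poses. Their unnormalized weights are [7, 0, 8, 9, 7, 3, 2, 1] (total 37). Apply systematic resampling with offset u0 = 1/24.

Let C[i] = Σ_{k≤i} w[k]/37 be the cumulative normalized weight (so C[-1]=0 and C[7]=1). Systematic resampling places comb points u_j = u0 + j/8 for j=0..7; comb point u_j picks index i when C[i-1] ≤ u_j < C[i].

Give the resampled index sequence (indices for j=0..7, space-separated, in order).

C = [7/37, 7/37, 15/37, 24/37, 31/37, 34/37, 36/37, 1]
j=0: u_0=1/24 ∈ [0, 7/37) → index 0
j=1: u_1=1/6 ∈ [0, 7/37) → index 0
j=2: u_2=7/24 ∈ [7/37, 15/37) → index 2
j=3: u_3=5/12 ∈ [15/37, 24/37) → index 3
j=4: u_4=13/24 ∈ [15/37, 24/37) → index 3
j=5: u_5=2/3 ∈ [24/37, 31/37) → index 4
j=6: u_6=19/24 ∈ [24/37, 31/37) → index 4
j=7: u_7=11/12 ∈ [31/37, 34/37) → index 5

0 0 2 3 3 4 4 5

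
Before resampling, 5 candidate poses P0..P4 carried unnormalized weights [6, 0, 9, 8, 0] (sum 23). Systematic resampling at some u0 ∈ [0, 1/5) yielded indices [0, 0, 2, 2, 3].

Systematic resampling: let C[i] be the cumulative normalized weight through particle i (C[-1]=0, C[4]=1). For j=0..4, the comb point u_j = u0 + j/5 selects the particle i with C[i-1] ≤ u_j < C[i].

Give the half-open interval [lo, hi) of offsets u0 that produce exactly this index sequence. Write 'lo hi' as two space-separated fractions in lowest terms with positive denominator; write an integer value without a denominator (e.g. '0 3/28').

0 6/115

C = [6/23, 6/23, 15/23, 1, 1]
j=0 picked index 0: u0 ∈ [0, 6/23)
j=1 picked index 0: u0 ∈ [-1/5, 7/115)
j=2 picked index 2: u0 ∈ [-16/115, 29/115)
j=3 picked index 2: u0 ∈ [-39/115, 6/115)
j=4 picked index 3: u0 ∈ [-17/115, 1/5)
intersection: [0, 6/115)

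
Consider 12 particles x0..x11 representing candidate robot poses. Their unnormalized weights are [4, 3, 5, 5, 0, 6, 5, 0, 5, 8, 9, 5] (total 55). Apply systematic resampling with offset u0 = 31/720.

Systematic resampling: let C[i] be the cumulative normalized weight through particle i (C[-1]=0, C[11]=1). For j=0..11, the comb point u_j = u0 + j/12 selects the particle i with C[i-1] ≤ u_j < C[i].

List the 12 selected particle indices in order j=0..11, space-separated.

0 1 2 3 5 6 8 9 9 10 10 11

C = [4/55, 7/55, 12/55, 17/55, 17/55, 23/55, 28/55, 28/55, 3/5, 41/55, 10/11, 1]
j=0: u_0=31/720 ∈ [0, 4/55) → index 0
j=1: u_1=91/720 ∈ [4/55, 7/55) → index 1
j=2: u_2=151/720 ∈ [7/55, 12/55) → index 2
j=3: u_3=211/720 ∈ [12/55, 17/55) → index 3
j=4: u_4=271/720 ∈ [17/55, 23/55) → index 5
j=5: u_5=331/720 ∈ [23/55, 28/55) → index 6
j=6: u_6=391/720 ∈ [28/55, 3/5) → index 8
j=7: u_7=451/720 ∈ [3/5, 41/55) → index 9
j=8: u_8=511/720 ∈ [3/5, 41/55) → index 9
j=9: u_9=571/720 ∈ [41/55, 10/11) → index 10
j=10: u_10=631/720 ∈ [41/55, 10/11) → index 10
j=11: u_11=691/720 ∈ [10/11, 1) → index 11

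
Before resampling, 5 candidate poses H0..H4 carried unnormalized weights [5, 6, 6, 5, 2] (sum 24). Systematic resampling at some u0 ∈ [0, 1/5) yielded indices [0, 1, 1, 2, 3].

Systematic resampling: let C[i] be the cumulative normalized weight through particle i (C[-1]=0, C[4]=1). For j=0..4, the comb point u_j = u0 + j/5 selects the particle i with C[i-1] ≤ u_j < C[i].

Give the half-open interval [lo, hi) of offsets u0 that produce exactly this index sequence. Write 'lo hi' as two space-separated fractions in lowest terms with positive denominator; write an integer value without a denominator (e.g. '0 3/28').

1/120 7/120

C = [5/24, 11/24, 17/24, 11/12, 1]
j=0 picked index 0: u0 ∈ [0, 5/24)
j=1 picked index 1: u0 ∈ [1/120, 31/120)
j=2 picked index 1: u0 ∈ [-23/120, 7/120)
j=3 picked index 2: u0 ∈ [-17/120, 13/120)
j=4 picked index 3: u0 ∈ [-11/120, 7/60)
intersection: [1/120, 7/120)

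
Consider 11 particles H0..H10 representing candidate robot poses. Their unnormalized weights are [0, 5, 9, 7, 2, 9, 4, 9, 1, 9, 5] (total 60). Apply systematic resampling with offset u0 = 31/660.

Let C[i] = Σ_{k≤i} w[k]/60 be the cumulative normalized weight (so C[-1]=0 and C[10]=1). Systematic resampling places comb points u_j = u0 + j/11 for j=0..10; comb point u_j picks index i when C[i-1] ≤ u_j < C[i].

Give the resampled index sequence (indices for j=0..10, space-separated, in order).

C = [0, 1/12, 7/30, 7/20, 23/60, 8/15, 3/5, 3/4, 23/30, 11/12, 1]
j=0: u_0=31/660 ∈ [0, 1/12) → index 1
j=1: u_1=91/660 ∈ [1/12, 7/30) → index 2
j=2: u_2=151/660 ∈ [1/12, 7/30) → index 2
j=3: u_3=211/660 ∈ [7/30, 7/20) → index 3
j=4: u_4=271/660 ∈ [23/60, 8/15) → index 5
j=5: u_5=331/660 ∈ [23/60, 8/15) → index 5
j=6: u_6=391/660 ∈ [8/15, 3/5) → index 6
j=7: u_7=41/60 ∈ [3/5, 3/4) → index 7
j=8: u_8=511/660 ∈ [23/30, 11/12) → index 9
j=9: u_9=571/660 ∈ [23/30, 11/12) → index 9
j=10: u_10=631/660 ∈ [11/12, 1) → index 10

1 2 2 3 5 5 6 7 9 9 10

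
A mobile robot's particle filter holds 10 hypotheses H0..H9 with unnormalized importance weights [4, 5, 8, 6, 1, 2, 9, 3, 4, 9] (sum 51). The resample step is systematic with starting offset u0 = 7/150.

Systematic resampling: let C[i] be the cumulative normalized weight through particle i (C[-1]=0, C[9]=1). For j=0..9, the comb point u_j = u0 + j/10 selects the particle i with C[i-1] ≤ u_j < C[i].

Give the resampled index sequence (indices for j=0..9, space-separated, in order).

C = [4/51, 3/17, 1/3, 23/51, 8/17, 26/51, 35/51, 38/51, 14/17, 1]
j=0: u_0=7/150 ∈ [0, 4/51) → index 0
j=1: u_1=11/75 ∈ [4/51, 3/17) → index 1
j=2: u_2=37/150 ∈ [3/17, 1/3) → index 2
j=3: u_3=26/75 ∈ [1/3, 23/51) → index 3
j=4: u_4=67/150 ∈ [1/3, 23/51) → index 3
j=5: u_5=41/75 ∈ [26/51, 35/51) → index 6
j=6: u_6=97/150 ∈ [26/51, 35/51) → index 6
j=7: u_7=56/75 ∈ [38/51, 14/17) → index 8
j=8: u_8=127/150 ∈ [14/17, 1) → index 9
j=9: u_9=71/75 ∈ [14/17, 1) → index 9

0 1 2 3 3 6 6 8 9 9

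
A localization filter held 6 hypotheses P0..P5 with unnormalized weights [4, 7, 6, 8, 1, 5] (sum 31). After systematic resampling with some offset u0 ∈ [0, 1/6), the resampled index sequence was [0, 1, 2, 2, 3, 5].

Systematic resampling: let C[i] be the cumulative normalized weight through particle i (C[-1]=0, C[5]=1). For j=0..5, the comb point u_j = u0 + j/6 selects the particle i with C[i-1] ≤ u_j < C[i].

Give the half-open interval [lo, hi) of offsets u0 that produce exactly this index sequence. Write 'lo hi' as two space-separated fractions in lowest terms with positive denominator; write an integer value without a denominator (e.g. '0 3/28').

2/93 3/62

C = [4/31, 11/31, 17/31, 25/31, 26/31, 1]
j=0 picked index 0: u0 ∈ [0, 4/31)
j=1 picked index 1: u0 ∈ [-7/186, 35/186)
j=2 picked index 2: u0 ∈ [2/93, 20/93)
j=3 picked index 2: u0 ∈ [-9/62, 3/62)
j=4 picked index 3: u0 ∈ [-11/93, 13/93)
j=5 picked index 5: u0 ∈ [1/186, 1/6)
intersection: [2/93, 3/62)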